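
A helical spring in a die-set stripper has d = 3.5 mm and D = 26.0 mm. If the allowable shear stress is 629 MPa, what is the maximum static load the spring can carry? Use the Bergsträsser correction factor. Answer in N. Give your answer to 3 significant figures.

343 N

C = D/d = 26.0/3.5 = 7.4286
K_B = (4C+2)/(4C−3) = 31.714/26.714 = 1.1872
τ_max = K·8FD/(πd³) → F_max = τ_allow·πd³/(8DK)
F_max = 629·π·3.5³/(8·26.0·1.1872) = 84724/246.93 = 343.11 N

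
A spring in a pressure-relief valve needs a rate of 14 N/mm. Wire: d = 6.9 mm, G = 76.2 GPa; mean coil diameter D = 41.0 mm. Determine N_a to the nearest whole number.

N_a = Gd⁴/(8D³k) = (76.2×10³ × 6.9⁴)/(8 × 41.0³ × 14)
    = 1.72723e+08 / 7.71915e+06 = 22.38 → 22 coils

22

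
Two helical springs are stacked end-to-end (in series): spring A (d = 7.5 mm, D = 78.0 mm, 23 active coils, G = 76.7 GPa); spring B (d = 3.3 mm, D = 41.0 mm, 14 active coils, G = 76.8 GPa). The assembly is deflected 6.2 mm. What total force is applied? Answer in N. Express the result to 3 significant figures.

k_A = Gd⁴/(8D³N_a) = (76.7×10³)(7.5⁴)/(8·78.0³·23) = 2.7793 N/mm
k_B = Gd⁴/(8D³N_a) = (76.8×10³)(3.3⁴)/(8·41.0³·14) = 1.1799 N/mm
Series: 1/k_eq = 1/2.7793 + 1/1.1799 = 1.2073; k_eq = 0.82828 N/mm
F = k_eq·δ = 0.82828·6.2 = 5.1353 N

5.14 N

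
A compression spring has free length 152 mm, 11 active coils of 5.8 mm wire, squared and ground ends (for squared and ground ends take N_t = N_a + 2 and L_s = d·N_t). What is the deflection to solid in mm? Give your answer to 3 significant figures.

76.6 mm

N_t = 13; L_s = 5.8·13 = 75.4 mm
δ_solid = L₀ − L_s = 152 − 75.4 = 76.6 mm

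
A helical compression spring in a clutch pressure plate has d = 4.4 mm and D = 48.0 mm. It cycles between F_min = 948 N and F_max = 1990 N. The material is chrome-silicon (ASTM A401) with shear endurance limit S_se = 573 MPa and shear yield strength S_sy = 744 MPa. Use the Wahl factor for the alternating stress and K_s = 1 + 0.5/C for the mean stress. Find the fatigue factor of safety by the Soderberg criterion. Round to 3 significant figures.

C = D/d = 48.0/4.4 = 10.9091; K_W = (4C−1)/(4C−4)+0.615/C = 1.1321; K_s = 1+0.5/C = 1.0458
F_a = (F_max−F_min)/2 = 521 N; F_m = (F_max+F_min)/2 = 1469 N
τ_a = K_W·8F_aD/(πd³) = 1.1321 × 747.59 = 846.31 MPa
τ_m = K_s·8F_mD/(πd³) = 1.0458 × 2107.9 = 2204.5 MPa
Soderberg: 1/n_f = τ_a/S_se + τ_m/S_sy = 846.31/573 + 2204.5/744 = 1.47699 + 2.96302 = 4.44
n_f = 1/4.44 = 0.2252

0.225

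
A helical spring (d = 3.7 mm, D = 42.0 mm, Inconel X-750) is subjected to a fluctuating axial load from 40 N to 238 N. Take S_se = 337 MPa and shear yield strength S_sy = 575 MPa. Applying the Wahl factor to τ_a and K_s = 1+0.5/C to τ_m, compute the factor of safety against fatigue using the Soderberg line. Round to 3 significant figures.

0.812

C = D/d = 42.0/3.7 = 11.3514; K_W = (4C−1)/(4C−4)+0.615/C = 1.1266; K_s = 1+0.5/C = 1.0440
F_a = (F_max−F_min)/2 = 99 N; F_m = (F_max+F_min)/2 = 139 N
τ_a = K_W·8F_aD/(πd³) = 1.1266 × 209.04 = 235.51 MPa
τ_m = K_s·8F_mD/(πd³) = 1.0440 × 293.49 = 306.42 MPa
Soderberg: 1/n_f = τ_a/S_se + τ_m/S_sy = 235.51/337 + 306.42/575 = 0.69883 + 0.53291 = 1.2317
n_f = 1/1.2317 = 0.8119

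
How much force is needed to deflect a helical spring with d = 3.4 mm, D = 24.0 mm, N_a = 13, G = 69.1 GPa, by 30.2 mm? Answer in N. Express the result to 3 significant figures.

194 N

k = Gd⁴/(8D³N_a) = (69.1×10³)(3.4⁴)/(8·24.0³·13) = 6.4228 N/mm
F = k·δ = 6.4228 × 30.2 = 193.97 N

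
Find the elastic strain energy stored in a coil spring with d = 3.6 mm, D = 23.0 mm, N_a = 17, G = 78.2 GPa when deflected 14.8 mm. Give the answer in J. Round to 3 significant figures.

k = Gd⁴/(8D³N_a) = (78.2×10³)(3.6⁴)/(8·23.0³·17) = 7.9377 N/mm
U = ½kδ² = 0.5 × 7.9377 × 14.8² = 869.34 N·mm = 0.86934 J

0.869 J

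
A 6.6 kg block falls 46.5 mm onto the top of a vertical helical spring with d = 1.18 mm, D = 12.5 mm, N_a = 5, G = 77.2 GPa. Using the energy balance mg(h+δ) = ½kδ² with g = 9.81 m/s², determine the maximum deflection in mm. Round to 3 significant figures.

k = Gd⁴/(8D³N_a) = (77.2×10³)(1.18⁴)/(8·12.5³·5) = 1.9158 N/mm
W = mg = 6.6 × 9.81 = 64.746 N
½kδ² − Wδ − Wh = 0 → δ = (W + √(W² + 2kWh))/k
δ = (64.746 + √(4192 + 11535.9))/1.9158 = (64.746 + 125.41)/1.9158 = 99.256 mm

99.3 mm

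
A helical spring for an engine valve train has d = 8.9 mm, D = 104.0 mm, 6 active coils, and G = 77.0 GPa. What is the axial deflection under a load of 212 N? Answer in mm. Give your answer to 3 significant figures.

k = Gd⁴/(8D³N_a) = (77.0×10³)(8.9⁴)/(8·104.0³·6) = 8.9477 N/mm
δ = F/k = 212 / 8.9477 = 23.693 mm

23.7 mm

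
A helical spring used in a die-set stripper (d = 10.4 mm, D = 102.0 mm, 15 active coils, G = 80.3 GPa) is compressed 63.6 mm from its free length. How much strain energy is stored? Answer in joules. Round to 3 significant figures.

14.9 J

k = Gd⁴/(8D³N_a) = (80.3×10³)(10.4⁴)/(8·102.0³·15) = 7.3768 N/mm
U = ½kδ² = 0.5 × 7.3768 × 63.6² = 14919 N·mm = 14.919 J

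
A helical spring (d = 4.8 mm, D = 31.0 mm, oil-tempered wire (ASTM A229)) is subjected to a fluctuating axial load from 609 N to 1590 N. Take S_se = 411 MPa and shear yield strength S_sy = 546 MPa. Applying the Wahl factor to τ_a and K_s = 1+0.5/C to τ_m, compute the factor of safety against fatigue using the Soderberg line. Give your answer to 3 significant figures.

C = D/d = 31.0/4.8 = 6.4583; K_W = (4C−1)/(4C−4)+0.615/C = 1.2326; K_s = 1+0.5/C = 1.0774
F_a = (F_max−F_min)/2 = 490.5 N; F_m = (F_max+F_min)/2 = 1099.5 N
τ_a = K_W·8F_aD/(πd³) = 1.2326 × 350.12 = 431.57 MPa
τ_m = K_s·8F_mD/(πd³) = 1.0774 × 784.83 = 845.59 MPa
Soderberg: 1/n_f = τ_a/S_se + τ_m/S_sy = 431.57/411 + 845.59/546 = 1.05005 + 1.54869 = 2.5987
n_f = 1/2.5987 = 0.3848

0.385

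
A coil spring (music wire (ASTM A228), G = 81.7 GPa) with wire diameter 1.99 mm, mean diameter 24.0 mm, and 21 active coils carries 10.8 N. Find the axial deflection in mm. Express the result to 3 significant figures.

19.6 mm

k = Gd⁴/(8D³N_a) = (81.7×10³)(1.99⁴)/(8·24.0³·21) = 0.55169 N/mm
δ = F/k = 10.8 / 0.55169 = 19.576 mm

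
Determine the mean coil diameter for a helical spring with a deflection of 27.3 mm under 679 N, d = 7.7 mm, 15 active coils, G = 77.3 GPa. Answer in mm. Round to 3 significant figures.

Required rate k = F/δ = 679/27.3 = 24.872 N/mm
D = (Gd⁴/(8N_a·k))^(1/3) = (77.3×10³·7.7⁴/(8·15·24.872))^(1/3)
  = (91044.6)^(1/3) = 44.9868 mm

45.0 mm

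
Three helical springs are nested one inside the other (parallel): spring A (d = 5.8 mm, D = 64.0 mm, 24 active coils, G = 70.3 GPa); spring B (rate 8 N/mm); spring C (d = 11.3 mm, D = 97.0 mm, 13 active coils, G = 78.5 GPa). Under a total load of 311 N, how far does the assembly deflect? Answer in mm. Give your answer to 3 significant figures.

13.5 mm

k_A = Gd⁴/(8D³N_a) = (70.3×10³)(5.8⁴)/(8·64.0³·24) = 1.5806 N/mm
k_C = Gd⁴/(8D³N_a) = (78.5×10³)(11.3⁴)/(8·97.0³·13) = 13.485 N/mm
Parallel: k_eq = 1.5806 + 8 + 13.485 = 23.065 N/mm
δ = F/k_eq = 311/23.065 = 13.484 mm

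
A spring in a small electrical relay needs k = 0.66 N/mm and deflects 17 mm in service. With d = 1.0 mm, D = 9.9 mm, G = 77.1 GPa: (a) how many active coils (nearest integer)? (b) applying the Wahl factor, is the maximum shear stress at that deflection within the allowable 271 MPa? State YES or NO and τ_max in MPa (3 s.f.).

N_a = Gd⁴/(8D³k) = (77.1×10³)(1.0⁴)/(8·9.9³·0.66) = 15.05 → N_a = 15
Actual rate k = Gd⁴/(8D³·15) = 0.66217 N/mm
Working load F = kδ = 0.66217·17 = 11.257 N
C = 9.9/1.0 = 9.9000; K_W = (4C−1)/(4C−4)+0.615/C = 1.1464
τ_max = K_W·8FD/(πd³) = 1.1464·283.79 = 325.33 MPa
τ_max > 271 MPa → exceeds allowable

(a) 15 coils; (b) NO, τ_max = 325 MPa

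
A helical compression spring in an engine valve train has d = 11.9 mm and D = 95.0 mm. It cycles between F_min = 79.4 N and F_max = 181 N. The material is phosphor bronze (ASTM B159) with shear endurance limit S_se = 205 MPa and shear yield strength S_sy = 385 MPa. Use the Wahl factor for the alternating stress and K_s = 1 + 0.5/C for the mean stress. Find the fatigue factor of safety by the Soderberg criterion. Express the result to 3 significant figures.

10.7

C = D/d = 95.0/11.9 = 7.9832; K_W = (4C−1)/(4C−4)+0.615/C = 1.1844; K_s = 1+0.5/C = 1.0626
F_a = (F_max−F_min)/2 = 50.8 N; F_m = (F_max+F_min)/2 = 130.2 N
τ_a = K_W·8F_aD/(πd³) = 1.1844 × 7.2927 = 8.6377 MPa
τ_m = K_s·8F_mD/(πd³) = 1.0626 × 18.691 = 19.862 MPa
Soderberg: 1/n_f = τ_a/S_se + τ_m/S_sy = 8.6377/205 + 19.862/385 = 0.04214 + 0.05159 = 0.093724
n_f = 1/0.093724 = 10.67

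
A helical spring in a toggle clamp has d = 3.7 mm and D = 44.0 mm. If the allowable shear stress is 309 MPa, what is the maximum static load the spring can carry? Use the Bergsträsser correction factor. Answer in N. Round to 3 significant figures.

126 N

C = D/d = 44.0/3.7 = 11.8919
K_B = (4C+2)/(4C−3) = 49.568/44.568 = 1.1122
τ_max = K·8FD/(πd³) → F_max = τ_allow·πd³/(8DK)
F_max = 309·π·3.7³/(8·44.0·1.1122) = 49172/391.49 = 125.6 N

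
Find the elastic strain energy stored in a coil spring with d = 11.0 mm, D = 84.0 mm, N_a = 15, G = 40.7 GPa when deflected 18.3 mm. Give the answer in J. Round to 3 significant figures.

k = Gd⁴/(8D³N_a) = (40.7×10³)(11.0⁴)/(8·84.0³·15) = 8.3781 N/mm
U = ½kδ² = 0.5 × 8.3781 × 18.3² = 1402.9 N·mm = 1.4029 J

1.40 J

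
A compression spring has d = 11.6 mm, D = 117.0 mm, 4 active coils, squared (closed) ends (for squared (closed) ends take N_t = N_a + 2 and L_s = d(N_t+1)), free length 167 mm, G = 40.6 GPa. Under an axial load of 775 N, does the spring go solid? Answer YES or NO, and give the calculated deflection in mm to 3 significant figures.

k = Gd⁴/(8D³N_a) = (40.6×10³)(11.6⁴)/(8·117.0³·4) = 14.343 N/mm
N_t = 6; L_s = 11.6·7 = 81.2 mm; δ_solid = L₀ − L_s = 167 − 81.2 = 85.8 mm
δ = F/k = 775/14.343 = 54.032 mm
δ < δ_solid → spring does not go solid

NO, δ = 54.0 mm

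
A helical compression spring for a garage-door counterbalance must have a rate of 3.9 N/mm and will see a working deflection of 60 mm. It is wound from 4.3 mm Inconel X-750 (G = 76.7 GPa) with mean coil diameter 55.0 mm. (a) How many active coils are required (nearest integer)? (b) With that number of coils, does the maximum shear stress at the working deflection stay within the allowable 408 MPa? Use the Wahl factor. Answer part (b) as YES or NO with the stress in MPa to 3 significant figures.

(a) 5 coils; (b) NO, τ_max = 463 MPa

N_a = Gd⁴/(8D³k) = (76.7×10³)(4.3⁴)/(8·55.0³·3.9) = 5.052 → N_a = 5
Actual rate k = Gd⁴/(8D³·5) = 3.9402 N/mm
Working load F = kδ = 3.9402·60 = 236.41 N
C = 55.0/4.3 = 12.7907; K_W = (4C−1)/(4C−4)+0.615/C = 1.1117
τ_max = K_W·8FD/(πd³) = 1.1117·416.46 = 462.97 MPa
τ_max > 408 MPa → exceeds allowable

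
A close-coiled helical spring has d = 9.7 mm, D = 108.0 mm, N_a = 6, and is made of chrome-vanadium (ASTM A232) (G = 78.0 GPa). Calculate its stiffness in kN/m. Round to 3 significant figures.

11.4 kN/m

k = Gd⁴/(8D³N_a) = (78.0×10³ × 9.7⁴) / (8 × 108.0³ × 6)
  = 6.90528e+08 / 6.04662e+07 = 11.42 N/mm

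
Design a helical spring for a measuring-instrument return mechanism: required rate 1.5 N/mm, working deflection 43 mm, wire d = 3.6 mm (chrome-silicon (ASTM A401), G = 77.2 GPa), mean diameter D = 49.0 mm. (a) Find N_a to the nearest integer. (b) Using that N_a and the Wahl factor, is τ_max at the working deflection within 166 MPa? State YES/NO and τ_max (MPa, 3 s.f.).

N_a = Gd⁴/(8D³k) = (77.2×10³)(3.6⁴)/(8·49.0³·1.5) = 9.185 → N_a = 9
Actual rate k = Gd⁴/(8D³·9) = 1.5308 N/mm
Working load F = kδ = 1.5308·43 = 65.823 N
C = 49.0/3.6 = 13.6111; K_W = (4C−1)/(4C−4)+0.615/C = 1.1047
τ_max = K_W·8FD/(πd³) = 1.1047·176.04 = 194.46 MPa
τ_max > 166 MPa → exceeds allowable

(a) 9 coils; (b) NO, τ_max = 194 MPa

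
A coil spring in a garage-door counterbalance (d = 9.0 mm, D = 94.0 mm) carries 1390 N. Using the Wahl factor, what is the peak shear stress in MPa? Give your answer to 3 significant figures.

Spring index C = D/d = 94.0/9.0 = 10.4444
K_W = (4C−1)/(4C−4) + 0.615/C = 40.778/37.778 + 0.0589 = 1.1383
τ₀ = 8FD/(πd³) = 8·1390·94.0/(π·9.0³) = 1.04528e+06/2290.2 = 456.41 MPa
τ_max = K·τ₀ = 1.1383 × 456.41 = 519.53 MPa

520 MPa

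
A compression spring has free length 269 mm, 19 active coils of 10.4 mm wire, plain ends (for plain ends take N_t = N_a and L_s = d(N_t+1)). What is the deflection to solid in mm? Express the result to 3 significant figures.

61.0 mm

N_t = 19; L_s = 10.4·20 = 208 mm
δ_solid = L₀ − L_s = 269 − 208 = 61 mm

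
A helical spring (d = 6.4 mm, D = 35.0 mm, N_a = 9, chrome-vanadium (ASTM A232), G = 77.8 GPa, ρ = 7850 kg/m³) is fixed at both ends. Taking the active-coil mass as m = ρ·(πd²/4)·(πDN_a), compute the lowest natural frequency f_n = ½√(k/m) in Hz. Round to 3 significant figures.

206 Hz

k = Gd⁴/(8D³N_a) = (77.8×10³)(6.4⁴)/(8·35.0³·9) = 42.283 N/mm = 42283 N/m
Wire length L = πDN_a = π·35.0·9 = 989.6 mm
m = ρ·(πd²/4)·L = 7850 × 32.17×10⁻⁶ m² × 0.9896 m = 0.24991 kg
f_n = ½√(k/m) = 0.5·√(42283/0.24991) = 0.5·√(1.6919e+05) = 205.67 Hz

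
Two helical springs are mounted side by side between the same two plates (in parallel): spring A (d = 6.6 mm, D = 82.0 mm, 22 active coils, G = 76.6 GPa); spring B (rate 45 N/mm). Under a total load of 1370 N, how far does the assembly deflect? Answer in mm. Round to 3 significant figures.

29.5 mm

k_A = Gd⁴/(8D³N_a) = (76.6×10³)(6.6⁴)/(8·82.0³·22) = 1.4978 N/mm
Parallel: k_eq = 1.4978 + 45 = 46.498 N/mm
δ = F/k_eq = 1370/46.498 = 29.464 mm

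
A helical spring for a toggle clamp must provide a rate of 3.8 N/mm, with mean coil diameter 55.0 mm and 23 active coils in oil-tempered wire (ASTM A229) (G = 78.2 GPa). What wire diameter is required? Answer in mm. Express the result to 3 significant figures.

d = (8D³N_a·k / G)^(1/4) = (8·55.0³·23·3.8 / (78.2×10³))^0.25
  = (1487.6)^0.25 = 6.2104 mm

6.21 mm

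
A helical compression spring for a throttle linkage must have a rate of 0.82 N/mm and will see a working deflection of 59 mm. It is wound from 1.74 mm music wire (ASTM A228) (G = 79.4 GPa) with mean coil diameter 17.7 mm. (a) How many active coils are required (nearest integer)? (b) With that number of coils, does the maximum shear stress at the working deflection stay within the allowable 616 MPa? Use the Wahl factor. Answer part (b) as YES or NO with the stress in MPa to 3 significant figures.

(a) 20 coils; (b) YES, τ_max = 473 MPa

N_a = Gd⁴/(8D³k) = (79.4×10³)(1.74⁴)/(8·17.7³·0.82) = 20.01 → N_a = 20
Actual rate k = Gd⁴/(8D³·20) = 0.82031 N/mm
Working load F = kδ = 0.82031·59 = 48.398 N
C = 17.7/1.74 = 10.1724; K_W = (4C−1)/(4C−4)+0.615/C = 1.1422
τ_max = K_W·8FD/(πd³) = 1.1422·414.09 = 472.98 MPa
τ_max ≤ 616 MPa → acceptable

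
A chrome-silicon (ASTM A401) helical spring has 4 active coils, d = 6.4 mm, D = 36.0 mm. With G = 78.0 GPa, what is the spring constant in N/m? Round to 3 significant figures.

87700 N/m

k = Gd⁴/(8D³N_a) = (78.0×10³ × 6.4⁴) / (8 × 36.0³ × 4)
  = 1.30862e+08 / 1.49299e+06 = 87.651 N/mm = 87651 N/m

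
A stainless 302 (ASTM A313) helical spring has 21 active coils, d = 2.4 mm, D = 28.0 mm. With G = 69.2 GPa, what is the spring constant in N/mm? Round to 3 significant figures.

k = Gd⁴/(8D³N_a) = (69.2×10³ × 2.4⁴) / (8 × 28.0³ × 21)
  = 2.29589e+06 / 3.68794e+06 = 0.62254 N/mm

0.623 N/mm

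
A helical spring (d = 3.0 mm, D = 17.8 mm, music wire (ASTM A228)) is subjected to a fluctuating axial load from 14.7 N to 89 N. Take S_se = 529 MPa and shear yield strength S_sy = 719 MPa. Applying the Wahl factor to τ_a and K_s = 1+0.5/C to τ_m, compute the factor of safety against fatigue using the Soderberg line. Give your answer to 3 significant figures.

3.58

C = D/d = 17.8/3.0 = 5.9333; K_W = (4C−1)/(4C−4)+0.615/C = 1.2557; K_s = 1+0.5/C = 1.0843
F_a = (F_max−F_min)/2 = 37.15 N; F_m = (F_max+F_min)/2 = 51.85 N
τ_a = K_W·8F_aD/(πd³) = 1.2557 × 62.367 = 78.313 MPa
τ_m = K_s·8F_mD/(πd³) = 1.0843 × 87.045 = 94.381 MPa
Soderberg: 1/n_f = τ_a/S_se + τ_m/S_sy = 78.313/529 + 94.381/719 = 0.14804 + 0.13127 = 0.27931
n_f = 1/0.27931 = 3.58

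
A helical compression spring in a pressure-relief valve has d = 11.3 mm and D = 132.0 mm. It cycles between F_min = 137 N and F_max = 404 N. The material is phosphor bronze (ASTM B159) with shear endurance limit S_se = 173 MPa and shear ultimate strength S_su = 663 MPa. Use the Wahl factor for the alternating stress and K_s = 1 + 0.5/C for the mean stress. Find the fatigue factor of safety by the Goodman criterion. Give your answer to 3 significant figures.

3.32

C = D/d = 132.0/11.3 = 11.6814; K_W = (4C−1)/(4C−4)+0.615/C = 1.1229; K_s = 1+0.5/C = 1.0428
F_a = (F_max−F_min)/2 = 133.5 N; F_m = (F_max+F_min)/2 = 270.5 N
τ_a = K_W·8F_aD/(πd³) = 1.1229 × 31.1 = 34.921 MPa
τ_m = K_s·8F_mD/(πd³) = 1.0428 × 63.015 = 65.713 MPa
Goodman: 1/n_f = τ_a/S_se + τ_m/S_su = 34.921/173 + 65.713/663 = 0.20186 + 0.09911 = 0.30097
n_f = 1/0.30097 = 3.323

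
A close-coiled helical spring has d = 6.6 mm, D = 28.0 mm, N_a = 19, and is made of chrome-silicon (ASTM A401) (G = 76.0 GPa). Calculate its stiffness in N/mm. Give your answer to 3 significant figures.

k = Gd⁴/(8D³N_a) = (76.0×10³ × 6.6⁴) / (8 × 28.0³ × 19)
  = 1.44208e+08 / 3.3367e+06 = 43.219 N/mm

43.2 N/mm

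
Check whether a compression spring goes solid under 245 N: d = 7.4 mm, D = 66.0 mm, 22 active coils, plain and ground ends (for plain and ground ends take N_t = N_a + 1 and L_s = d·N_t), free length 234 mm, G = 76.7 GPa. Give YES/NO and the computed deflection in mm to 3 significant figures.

NO, δ = 53.9 mm

k = Gd⁴/(8D³N_a) = (76.7×10³)(7.4⁴)/(8·66.0³·22) = 4.5455 N/mm
N_t = 23; L_s = 7.4·23 = 170.2 mm; δ_solid = L₀ − L_s = 234 − 170.2 = 63.8 mm
δ = F/k = 245/4.5455 = 53.9 mm
δ < δ_solid → spring does not go solid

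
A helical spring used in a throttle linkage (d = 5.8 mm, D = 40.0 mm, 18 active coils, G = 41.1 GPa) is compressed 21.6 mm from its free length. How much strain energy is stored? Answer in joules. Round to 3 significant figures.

k = Gd⁴/(8D³N_a) = (41.1×10³)(5.8⁴)/(8·40.0³·18) = 5.0467 N/mm
U = ½kδ² = 0.5 × 5.0467 × 21.6² = 1177.3 N·mm = 1.1773 J

1.18 J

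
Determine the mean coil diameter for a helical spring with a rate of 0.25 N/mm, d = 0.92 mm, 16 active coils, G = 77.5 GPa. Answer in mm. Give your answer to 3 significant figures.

12.0 mm

D = (Gd⁴/(8N_a·k))^(1/3) = (77.5×10³·0.92⁴/(8·16·0.25))^(1/3)
  = (1735.01)^(1/3) = 12.0162 mm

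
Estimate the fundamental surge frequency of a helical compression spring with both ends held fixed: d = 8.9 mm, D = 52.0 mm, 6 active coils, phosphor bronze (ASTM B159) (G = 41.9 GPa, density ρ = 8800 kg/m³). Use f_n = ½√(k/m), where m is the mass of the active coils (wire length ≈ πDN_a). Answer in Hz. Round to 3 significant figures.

135 Hz

k = Gd⁴/(8D³N_a) = (41.9×10³)(8.9⁴)/(8·52.0³·6) = 38.951 N/mm = 38951 N/m
Wire length L = πDN_a = π·52.0·6 = 980.18 mm
m = ρ·(πd²/4)·L = 8800 × 62.211×10⁻⁶ m² × 0.98018 m = 0.53661 kg
f_n = ½√(k/m) = 0.5·√(38951/0.53661) = 0.5·√(72588) = 134.71 Hz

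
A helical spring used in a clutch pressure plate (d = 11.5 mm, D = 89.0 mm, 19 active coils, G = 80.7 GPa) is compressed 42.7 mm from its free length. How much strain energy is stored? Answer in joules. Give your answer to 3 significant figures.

k = Gd⁴/(8D³N_a) = (80.7×10³)(11.5⁴)/(8·89.0³·19) = 13.172 N/mm
U = ½kδ² = 0.5 × 13.172 × 42.7² = 12008 N·mm = 12.008 J

12.0 J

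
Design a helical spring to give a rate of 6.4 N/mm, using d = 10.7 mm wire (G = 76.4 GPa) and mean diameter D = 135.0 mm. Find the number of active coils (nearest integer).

N_a = Gd⁴/(8D³k) = (76.4×10³ × 10.7⁴)/(8 × 135.0³ × 6.4)
    = 1.00145e+09 / 1.25971e+08 = 7.95 → 8 coils

8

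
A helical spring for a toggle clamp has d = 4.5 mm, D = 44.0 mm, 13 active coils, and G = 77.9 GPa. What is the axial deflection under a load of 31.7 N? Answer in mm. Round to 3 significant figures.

8.79 mm

k = Gd⁴/(8D³N_a) = (77.9×10³)(4.5⁴)/(8·44.0³·13) = 3.6058 N/mm
δ = F/k = 31.7 / 3.6058 = 8.7915 mm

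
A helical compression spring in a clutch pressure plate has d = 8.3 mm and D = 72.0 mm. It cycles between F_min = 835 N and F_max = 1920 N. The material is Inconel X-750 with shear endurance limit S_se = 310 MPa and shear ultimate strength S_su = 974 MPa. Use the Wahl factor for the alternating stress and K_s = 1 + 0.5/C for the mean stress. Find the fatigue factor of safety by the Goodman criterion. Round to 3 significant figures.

C = D/d = 72.0/8.3 = 8.6747; K_W = (4C−1)/(4C−4)+0.615/C = 1.1686; K_s = 1+0.5/C = 1.0576
F_a = (F_max−F_min)/2 = 542.5 N; F_m = (F_max+F_min)/2 = 1377.5 N
τ_a = K_W·8F_aD/(πd³) = 1.1686 × 173.96 = 203.29 MPa
τ_m = K_s·8F_mD/(πd³) = 1.0576 × 441.7 = 467.16 MPa
Goodman: 1/n_f = τ_a/S_se + τ_m/S_su = 203.29/310 + 467.16/974 = 0.65577 + 0.47963 = 1.1354
n_f = 1/1.1354 = 0.8807

0.881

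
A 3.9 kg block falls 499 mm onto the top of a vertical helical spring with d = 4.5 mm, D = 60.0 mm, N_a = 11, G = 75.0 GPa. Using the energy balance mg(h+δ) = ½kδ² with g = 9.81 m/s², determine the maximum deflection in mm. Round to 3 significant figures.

179 mm

k = Gd⁴/(8D³N_a) = (75.0×10³)(4.5⁴)/(8·60.0³·11) = 1.618 N/mm
W = mg = 3.9 × 9.81 = 38.259 N
½kδ² − Wδ − Wh = 0 → δ = (W + √(W² + 2kWh))/k
δ = (38.259 + √(1463.8 + 61778.7))/1.618 = (38.259 + 251.48)/1.618 = 179.07 mm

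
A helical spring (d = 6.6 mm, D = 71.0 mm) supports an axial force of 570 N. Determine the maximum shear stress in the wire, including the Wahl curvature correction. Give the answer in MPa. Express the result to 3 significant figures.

407 MPa

Spring index C = D/d = 71.0/6.6 = 10.7576
K_W = (4C−1)/(4C−4) + 0.615/C = 42.030/39.030 + 0.0572 = 1.1340
τ₀ = 8FD/(πd³) = 8·570·71.0/(π·6.6³) = 323760/903.2 = 358.46 MPa
τ_max = K·τ₀ = 1.1340 × 358.46 = 406.51 MPa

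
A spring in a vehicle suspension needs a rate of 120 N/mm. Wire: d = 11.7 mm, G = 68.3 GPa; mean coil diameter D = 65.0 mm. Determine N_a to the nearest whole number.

5

N_a = Gd⁴/(8D³k) = (68.3×10³ × 11.7⁴)/(8 × 65.0³ × 120)
    = 1.27986e+09 / 2.6364e+08 = 4.855 → 5 coils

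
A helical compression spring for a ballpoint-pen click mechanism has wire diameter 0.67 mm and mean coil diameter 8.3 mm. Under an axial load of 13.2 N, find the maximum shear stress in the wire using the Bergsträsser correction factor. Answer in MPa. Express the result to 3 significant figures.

1030 MPa

Spring index C = D/d = 8.3/0.67 = 12.3881
K_B = (4C+2)/(4C−3) = 51.552/46.552 = 1.1074
τ₀ = 8FD/(πd³) = 8·13.2·8.3/(π·0.67³) = 876.48/0.94487 = 927.61 MPa
τ_max = K·τ₀ = 1.1074 × 927.61 = 1027.2 MPa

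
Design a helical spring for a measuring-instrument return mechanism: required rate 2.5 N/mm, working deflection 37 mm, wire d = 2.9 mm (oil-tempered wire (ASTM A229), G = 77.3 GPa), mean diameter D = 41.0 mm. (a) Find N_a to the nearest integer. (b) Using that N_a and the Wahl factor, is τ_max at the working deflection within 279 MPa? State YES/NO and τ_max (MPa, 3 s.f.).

N_a = Gd⁴/(8D³k) = (77.3×10³)(2.9⁴)/(8·41.0³·2.5) = 3.966 → N_a = 4
Actual rate k = Gd⁴/(8D³·4) = 2.479 N/mm
Working load F = kδ = 2.479·37 = 91.722 N
C = 41.0/2.9 = 14.1379; K_W = (4C−1)/(4C−4)+0.615/C = 1.1006
τ_max = K_W·8FD/(πd³) = 1.1006·392.65 = 432.14 MPa
τ_max > 279 MPa → exceeds allowable

(a) 4 coils; (b) NO, τ_max = 432 MPa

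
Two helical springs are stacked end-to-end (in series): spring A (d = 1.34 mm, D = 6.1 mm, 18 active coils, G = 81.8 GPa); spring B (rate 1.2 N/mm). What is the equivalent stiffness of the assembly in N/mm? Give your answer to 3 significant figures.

1.04 N/mm

k_A = Gd⁴/(8D³N_a) = (81.8×10³)(1.34⁴)/(8·6.1³·18) = 8.069 N/mm
Series: 1/k_eq = 1/8.069 + 1/1.2 = 0.95726; k_eq = 1.0446 N/mm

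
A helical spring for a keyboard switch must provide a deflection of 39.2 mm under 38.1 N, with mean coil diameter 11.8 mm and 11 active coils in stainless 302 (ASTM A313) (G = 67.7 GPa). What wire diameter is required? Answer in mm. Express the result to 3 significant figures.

1.20 mm

Required rate k = F/δ = 38.1/39.2 = 0.97194 N/mm
d = (8D³N_a·k / G)^(1/4) = (8·11.8³·11·0.97194 / (67.7×10³))^0.25
  = (2.0758)^0.25 = 1.2003 mm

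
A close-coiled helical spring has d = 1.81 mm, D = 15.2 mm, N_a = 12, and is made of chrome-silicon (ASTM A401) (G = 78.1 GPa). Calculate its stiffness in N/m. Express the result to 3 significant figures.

k = Gd⁴/(8D³N_a) = (78.1×10³ × 1.81⁴) / (8 × 15.2³ × 12)
  = 838234 / 337134 = 2.4864 N/mm = 2486.4 N/m

2490 N/m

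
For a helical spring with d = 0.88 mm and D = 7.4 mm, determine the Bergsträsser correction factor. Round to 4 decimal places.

C = D/d = 7.4/0.88 = 8.4091
K_B = (4C+2)/(4C−3) = 35.636/30.636 = 1.1632

1.1632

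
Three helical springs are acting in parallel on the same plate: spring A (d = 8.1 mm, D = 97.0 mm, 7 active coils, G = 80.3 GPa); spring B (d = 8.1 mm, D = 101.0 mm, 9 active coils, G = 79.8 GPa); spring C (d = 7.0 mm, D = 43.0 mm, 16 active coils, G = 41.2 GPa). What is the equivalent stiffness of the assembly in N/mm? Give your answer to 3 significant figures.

21.1 N/mm

k_A = Gd⁴/(8D³N_a) = (80.3×10³)(8.1⁴)/(8·97.0³·7) = 6.7632 N/mm
k_B = Gd⁴/(8D³N_a) = (79.8×10³)(8.1⁴)/(8·101.0³·9) = 4.6307 N/mm
k_C = Gd⁴/(8D³N_a) = (41.2×10³)(7.0⁴)/(8·43.0³·16) = 9.7202 N/mm
Parallel: k_eq = 6.7632 + 4.6307 + 9.7202 = 21.114 N/mm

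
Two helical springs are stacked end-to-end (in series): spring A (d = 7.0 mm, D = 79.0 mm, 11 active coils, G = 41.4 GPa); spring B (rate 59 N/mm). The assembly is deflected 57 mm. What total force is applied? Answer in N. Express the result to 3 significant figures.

k_A = Gd⁴/(8D³N_a) = (41.4×10³)(7.0⁴)/(8·79.0³·11) = 2.291 N/mm
Series: 1/k_eq = 1/2.291 + 1/59 = 0.45344; k_eq = 2.2054 N/mm
F = k_eq·δ = 2.2054·57 = 125.71 N

126 N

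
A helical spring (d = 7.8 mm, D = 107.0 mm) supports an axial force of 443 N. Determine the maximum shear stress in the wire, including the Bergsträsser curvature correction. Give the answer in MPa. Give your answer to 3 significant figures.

279 MPa

Spring index C = D/d = 107.0/7.8 = 13.7179
K_B = (4C+2)/(4C−3) = 56.872/51.872 = 1.0964
τ₀ = 8FD/(πd³) = 8·443·107.0/(π·7.8³) = 379208/1490.8 = 254.36 MPa
τ_max = K·τ₀ = 1.0964 × 254.36 = 278.87 MPa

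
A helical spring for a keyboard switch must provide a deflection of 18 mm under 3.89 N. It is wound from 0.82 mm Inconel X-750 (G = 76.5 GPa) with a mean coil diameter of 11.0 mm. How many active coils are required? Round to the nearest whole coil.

Required rate k = F/δ = 3.89/18 = 0.21611 N/mm
N_a = Gd⁴/(8D³k) = (76.5×10³ × 0.82⁴)/(8 × 11.0³ × 0.21611)
    = 34587.3 / 2301.15 = 15.03 → 15 coils

15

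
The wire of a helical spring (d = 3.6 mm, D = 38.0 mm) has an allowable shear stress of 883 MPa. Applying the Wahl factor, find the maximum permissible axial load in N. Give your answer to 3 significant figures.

375 N

C = D/d = 38.0/3.6 = 10.5556
K_W = (4C−1)/(4C−4) + 0.615/C = 41.222/38.222 + 0.0583 = 1.1368
τ_max = K·8FD/(πd³) → F_max = τ_allow·πd³/(8DK)
F_max = 883·π·3.6³/(8·38.0·1.1368) = 1.2942e+05/345.57 = 374.52 N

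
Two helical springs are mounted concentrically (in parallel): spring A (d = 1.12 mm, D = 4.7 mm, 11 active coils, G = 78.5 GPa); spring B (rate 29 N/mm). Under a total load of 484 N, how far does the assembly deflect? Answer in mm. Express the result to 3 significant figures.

11.4 mm

k_A = Gd⁴/(8D³N_a) = (78.5×10³)(1.12⁴)/(8·4.7³·11) = 13.52 N/mm
Parallel: k_eq = 13.52 + 29 = 42.52 N/mm
δ = F/k_eq = 484/42.52 = 11.383 mm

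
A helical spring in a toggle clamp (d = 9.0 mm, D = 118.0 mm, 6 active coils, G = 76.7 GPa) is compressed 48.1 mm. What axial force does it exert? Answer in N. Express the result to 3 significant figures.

k = Gd⁴/(8D³N_a) = (76.7×10³)(9.0⁴)/(8·118.0³·6) = 6.3808 N/mm
F = k·δ = 6.3808 × 48.1 = 306.92 N

307 N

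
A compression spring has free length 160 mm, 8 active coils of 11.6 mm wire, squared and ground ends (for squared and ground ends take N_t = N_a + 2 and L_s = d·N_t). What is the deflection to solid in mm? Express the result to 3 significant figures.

44.0 mm

N_t = 10; L_s = 11.6·10 = 116 mm
δ_solid = L₀ − L_s = 160 − 116 = 44 mm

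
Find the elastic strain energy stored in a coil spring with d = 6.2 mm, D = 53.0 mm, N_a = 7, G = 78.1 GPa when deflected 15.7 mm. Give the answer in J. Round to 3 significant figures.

k = Gd⁴/(8D³N_a) = (78.1×10³)(6.2⁴)/(8·53.0³·7) = 13.842 N/mm
U = ½kδ² = 0.5 × 13.842 × 15.7² = 1706 N·mm = 1.706 J

1.71 J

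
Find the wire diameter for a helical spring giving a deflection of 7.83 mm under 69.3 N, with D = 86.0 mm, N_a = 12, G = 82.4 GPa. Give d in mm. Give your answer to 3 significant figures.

9.00 mm

Required rate k = F/δ = 69.3/7.83 = 8.8506 N/mm
d = (8D³N_a·k / G)^(1/4) = (8·86.0³·12·8.8506 / (82.4×10³))^0.25
  = (6558.6)^0.25 = 8.9992 mm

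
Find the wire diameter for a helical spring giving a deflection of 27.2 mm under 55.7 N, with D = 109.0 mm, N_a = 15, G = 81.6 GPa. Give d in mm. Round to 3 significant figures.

Required rate k = F/δ = 55.7/27.2 = 2.0478 N/mm
d = (8D³N_a·k / G)^(1/4) = (8·109.0³·15·2.0478 / (81.6×10³))^0.25
  = (3899.9)^0.25 = 7.9025 mm

7.90 mm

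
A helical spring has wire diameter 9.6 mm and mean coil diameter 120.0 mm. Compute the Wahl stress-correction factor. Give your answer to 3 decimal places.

1.114

C = D/d = 120.0/9.6 = 12.5000
K_W = (4C−1)/(4C−4) + 0.615/C = 49.000/46.000 + 0.0492 = 1.1144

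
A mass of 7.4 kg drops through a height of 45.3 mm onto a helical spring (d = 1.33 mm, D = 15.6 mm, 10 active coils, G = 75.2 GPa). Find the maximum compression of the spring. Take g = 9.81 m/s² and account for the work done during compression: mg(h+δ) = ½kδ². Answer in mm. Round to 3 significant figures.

k = Gd⁴/(8D³N_a) = (75.2×10³)(1.33⁴)/(8·15.6³·10) = 0.77475 N/mm
W = mg = 7.4 × 9.81 = 72.594 N
½kδ² − Wδ − Wh = 0 → δ = (W + √(W² + 2kWh))/k
δ = (72.594 + √(5269.9 + 5095.53))/0.77475 = (72.594 + 101.81)/0.77475 = 225.11 mm

225 mm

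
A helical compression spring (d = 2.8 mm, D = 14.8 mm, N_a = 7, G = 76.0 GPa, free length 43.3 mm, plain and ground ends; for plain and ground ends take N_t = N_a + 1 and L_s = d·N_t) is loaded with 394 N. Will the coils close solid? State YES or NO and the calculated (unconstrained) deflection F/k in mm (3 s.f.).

NO, δ = 15.3 mm

k = Gd⁴/(8D³N_a) = (76.0×10³)(2.8⁴)/(8·14.8³·7) = 25.732 N/mm
N_t = 8; L_s = 2.8·8 = 22.4 mm; δ_solid = L₀ − L_s = 43.3 − 22.4 = 20.9 mm
δ = F/k = 394/25.732 = 15.312 mm
δ < δ_solid → spring does not go solid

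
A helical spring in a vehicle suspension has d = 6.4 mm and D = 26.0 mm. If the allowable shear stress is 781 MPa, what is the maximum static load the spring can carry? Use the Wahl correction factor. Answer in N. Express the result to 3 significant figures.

2210 N

C = D/d = 26.0/6.4 = 4.0625
K_W = (4C−1)/(4C−4) + 0.615/C = 15.250/12.250 + 0.1514 = 1.3963
τ_max = K·8FD/(πd³) → F_max = τ_allow·πd³/(8DK)
F_max = 781·π·6.4³/(8·26.0·1.3963) = 6.4319e+05/290.43 = 2214.6 N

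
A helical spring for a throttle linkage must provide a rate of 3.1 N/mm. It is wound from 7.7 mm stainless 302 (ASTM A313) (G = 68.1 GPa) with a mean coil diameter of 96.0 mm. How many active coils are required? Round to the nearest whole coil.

11

N_a = Gd⁴/(8D³k) = (68.1×10³ × 7.7⁴)/(8 × 96.0³ × 3.1)
    = 2.39392e+08 / 2.19415e+07 = 10.91 → 11 coils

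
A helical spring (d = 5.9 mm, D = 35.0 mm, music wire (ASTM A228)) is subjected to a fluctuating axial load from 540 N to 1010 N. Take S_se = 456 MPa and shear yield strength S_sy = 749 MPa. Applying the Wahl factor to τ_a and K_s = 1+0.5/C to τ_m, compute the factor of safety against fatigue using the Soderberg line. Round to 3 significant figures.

1.30

C = D/d = 35.0/5.9 = 5.9322; K_W = (4C−1)/(4C−4)+0.615/C = 1.2557; K_s = 1+0.5/C = 1.0843
F_a = (F_max−F_min)/2 = 235 N; F_m = (F_max+F_min)/2 = 775 N
τ_a = K_W·8F_aD/(πd³) = 1.2557 × 101.98 = 128.06 MPa
τ_m = K_s·8F_mD/(πd³) = 1.0843 × 336.32 = 364.67 MPa
Soderberg: 1/n_f = τ_a/S_se + τ_m/S_sy = 128.06/456 + 364.67/749 = 0.28084 + 0.48687 = 0.76771
n_f = 1/0.76771 = 1.303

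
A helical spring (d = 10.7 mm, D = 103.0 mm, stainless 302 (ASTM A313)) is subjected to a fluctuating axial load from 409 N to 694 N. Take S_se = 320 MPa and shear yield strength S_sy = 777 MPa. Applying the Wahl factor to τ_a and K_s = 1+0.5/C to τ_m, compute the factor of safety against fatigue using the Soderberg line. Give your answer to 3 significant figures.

C = D/d = 103.0/10.7 = 9.6262; K_W = (4C−1)/(4C−4)+0.615/C = 1.1508; K_s = 1+0.5/C = 1.0519
F_a = (F_max−F_min)/2 = 142.5 N; F_m = (F_max+F_min)/2 = 551.5 N
τ_a = K_W·8F_aD/(πd³) = 1.1508 × 30.51 = 35.112 MPa
τ_m = K_s·8F_mD/(πd³) = 1.0519 × 118.08 = 124.21 MPa
Soderberg: 1/n_f = τ_a/S_se + τ_m/S_sy = 35.112/320 + 124.21/777 = 0.10972 + 0.15986 = 0.26959
n_f = 1/0.26959 = 3.709

3.71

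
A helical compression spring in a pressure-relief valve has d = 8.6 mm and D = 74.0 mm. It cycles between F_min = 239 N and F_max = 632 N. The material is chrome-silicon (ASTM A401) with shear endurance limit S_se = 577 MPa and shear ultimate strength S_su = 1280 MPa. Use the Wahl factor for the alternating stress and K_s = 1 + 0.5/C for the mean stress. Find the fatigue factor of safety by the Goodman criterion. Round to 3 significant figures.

4.45

C = D/d = 74.0/8.6 = 8.6047; K_W = (4C−1)/(4C−4)+0.615/C = 1.1701; K_s = 1+0.5/C = 1.0581
F_a = (F_max−F_min)/2 = 196.5 N; F_m = (F_max+F_min)/2 = 435.5 N
τ_a = K_W·8F_aD/(πd³) = 1.1701 × 58.216 = 68.118 MPa
τ_m = K_s·8F_mD/(πd³) = 1.0581 × 129.02 = 136.52 MPa
Goodman: 1/n_f = τ_a/S_se + τ_m/S_su = 68.118/577 + 136.52/1280 = 0.11806 + 0.10666 = 0.22471
n_f = 1/0.22471 = 4.45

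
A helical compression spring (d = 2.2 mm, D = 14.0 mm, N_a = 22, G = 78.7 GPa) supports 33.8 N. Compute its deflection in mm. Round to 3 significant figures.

8.85 mm

k = Gd⁴/(8D³N_a) = (78.7×10³)(2.2⁴)/(8·14.0³·22) = 3.8174 N/mm
δ = F/k = 33.8 / 3.8174 = 8.8542 mm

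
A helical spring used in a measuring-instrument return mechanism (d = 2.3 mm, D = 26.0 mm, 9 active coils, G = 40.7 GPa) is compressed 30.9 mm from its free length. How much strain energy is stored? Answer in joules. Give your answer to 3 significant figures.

0.430 J

k = Gd⁴/(8D³N_a) = (40.7×10³)(2.3⁴)/(8·26.0³·9) = 0.90002 N/mm
U = ½kδ² = 0.5 × 0.90002 × 30.9² = 429.68 N·mm = 0.42968 J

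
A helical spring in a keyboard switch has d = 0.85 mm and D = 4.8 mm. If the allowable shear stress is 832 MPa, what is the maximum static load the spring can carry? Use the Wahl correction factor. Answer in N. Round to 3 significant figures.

C = D/d = 4.8/0.85 = 5.6471
K_W = (4C−1)/(4C−4) + 0.615/C = 21.588/18.588 + 0.1089 = 1.2703
τ_max = K·8FD/(πd³) → F_max = τ_allow·πd³/(8DK)
F_max = 832·π·0.85³/(8·4.8·1.2703) = 1605.2/48.779 = 32.907 N

32.9 N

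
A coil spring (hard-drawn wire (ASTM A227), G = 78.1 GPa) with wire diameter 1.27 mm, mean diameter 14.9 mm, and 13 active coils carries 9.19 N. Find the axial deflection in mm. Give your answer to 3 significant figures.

15.6 mm

k = Gd⁴/(8D³N_a) = (78.1×10³)(1.27⁴)/(8·14.9³·13) = 0.59057 N/mm
δ = F/k = 9.19 / 0.59057 = 15.561 mm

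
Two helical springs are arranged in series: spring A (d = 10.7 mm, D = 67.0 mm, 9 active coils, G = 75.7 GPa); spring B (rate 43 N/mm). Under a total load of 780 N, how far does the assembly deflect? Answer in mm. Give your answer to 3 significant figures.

35.2 mm

k_A = Gd⁴/(8D³N_a) = (75.7×10³)(10.7⁴)/(8·67.0³·9) = 45.822 N/mm
Series: 1/k_eq = 1/45.822 + 1/43 = 0.045079; k_eq = 22.183 N/mm
δ = F/k_eq = 780/22.183 = 35.162 mm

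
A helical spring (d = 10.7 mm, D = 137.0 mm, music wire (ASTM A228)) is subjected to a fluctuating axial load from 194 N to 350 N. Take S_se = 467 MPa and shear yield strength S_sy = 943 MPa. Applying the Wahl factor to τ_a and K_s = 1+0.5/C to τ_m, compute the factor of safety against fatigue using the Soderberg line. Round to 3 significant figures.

7.23

C = D/d = 137.0/10.7 = 12.8037; K_W = (4C−1)/(4C−4)+0.615/C = 1.1116; K_s = 1+0.5/C = 1.0391
F_a = (F_max−F_min)/2 = 78 N; F_m = (F_max+F_min)/2 = 272 N
τ_a = K_W·8F_aD/(πd³) = 1.1116 × 22.213 = 24.691 MPa
τ_m = K_s·8F_mD/(πd³) = 1.0391 × 77.46 = 80.485 MPa
Soderberg: 1/n_f = τ_a/S_se + τ_m/S_sy = 24.691/467 + 80.485/943 = 0.05287 + 0.08535 = 0.13822
n_f = 1/0.13822 = 7.235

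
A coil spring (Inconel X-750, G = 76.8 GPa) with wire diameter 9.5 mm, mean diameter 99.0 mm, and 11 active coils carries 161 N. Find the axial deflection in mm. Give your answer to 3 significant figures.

22.0 mm

k = Gd⁴/(8D³N_a) = (76.8×10³)(9.5⁴)/(8·99.0³·11) = 7.326 N/mm
δ = F/k = 161 / 7.326 = 21.976 mm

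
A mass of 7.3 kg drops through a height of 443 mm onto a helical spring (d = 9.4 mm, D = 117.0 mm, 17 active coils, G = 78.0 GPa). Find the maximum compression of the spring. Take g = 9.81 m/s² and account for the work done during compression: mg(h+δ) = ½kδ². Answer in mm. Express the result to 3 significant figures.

178 mm

k = Gd⁴/(8D³N_a) = (78.0×10³)(9.4⁴)/(8·117.0³·17) = 2.7958 N/mm
W = mg = 7.3 × 9.81 = 71.613 N
½kδ² − Wδ − Wh = 0 → δ = (W + √(W² + 2kWh))/k
δ = (71.613 + √(5128.4 + 177392))/2.7958 = (71.613 + 427.22)/2.7958 = 178.42 mm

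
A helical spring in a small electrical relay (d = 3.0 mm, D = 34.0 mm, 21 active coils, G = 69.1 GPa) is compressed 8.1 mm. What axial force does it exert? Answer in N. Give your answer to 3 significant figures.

k = Gd⁴/(8D³N_a) = (69.1×10³)(3.0⁴)/(8·34.0³·21) = 0.84765 N/mm
F = k·δ = 0.84765 × 8.1 = 6.866 N

6.87 N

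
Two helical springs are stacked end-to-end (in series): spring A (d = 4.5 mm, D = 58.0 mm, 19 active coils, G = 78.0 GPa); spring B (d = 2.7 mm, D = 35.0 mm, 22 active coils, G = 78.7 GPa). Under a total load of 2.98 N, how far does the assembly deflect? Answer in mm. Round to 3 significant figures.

8.14 mm

k_A = Gd⁴/(8D³N_a) = (78.0×10³)(4.5⁴)/(8·58.0³·19) = 1.0785 N/mm
k_B = Gd⁴/(8D³N_a) = (78.7×10³)(2.7⁴)/(8·35.0³·22) = 0.55426 N/mm
Series: 1/k_eq = 1/1.0785 + 1/0.55426 = 2.7314; k_eq = 0.36611 N/mm
δ = F/k_eq = 2.98/0.36611 = 8.1397 mm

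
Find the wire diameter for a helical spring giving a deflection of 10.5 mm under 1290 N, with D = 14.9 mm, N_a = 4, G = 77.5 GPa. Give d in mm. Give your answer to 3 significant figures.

Required rate k = F/δ = 1290/10.5 = 122.86 N/mm
d = (8D³N_a·k / G)^(1/4) = (8·14.9³·4·122.86 / (77.5×10³))^0.25
  = (167.81)^0.25 = 3.5992 mm

3.60 mm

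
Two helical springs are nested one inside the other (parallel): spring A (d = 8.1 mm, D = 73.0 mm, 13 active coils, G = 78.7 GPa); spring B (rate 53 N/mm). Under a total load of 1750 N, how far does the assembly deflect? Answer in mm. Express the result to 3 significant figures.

28.5 mm

k_A = Gd⁴/(8D³N_a) = (78.7×10³)(8.1⁴)/(8·73.0³·13) = 8.3736 N/mm
Parallel: k_eq = 8.3736 + 53 = 61.374 N/mm
δ = F/k_eq = 1750/61.374 = 28.514 mm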